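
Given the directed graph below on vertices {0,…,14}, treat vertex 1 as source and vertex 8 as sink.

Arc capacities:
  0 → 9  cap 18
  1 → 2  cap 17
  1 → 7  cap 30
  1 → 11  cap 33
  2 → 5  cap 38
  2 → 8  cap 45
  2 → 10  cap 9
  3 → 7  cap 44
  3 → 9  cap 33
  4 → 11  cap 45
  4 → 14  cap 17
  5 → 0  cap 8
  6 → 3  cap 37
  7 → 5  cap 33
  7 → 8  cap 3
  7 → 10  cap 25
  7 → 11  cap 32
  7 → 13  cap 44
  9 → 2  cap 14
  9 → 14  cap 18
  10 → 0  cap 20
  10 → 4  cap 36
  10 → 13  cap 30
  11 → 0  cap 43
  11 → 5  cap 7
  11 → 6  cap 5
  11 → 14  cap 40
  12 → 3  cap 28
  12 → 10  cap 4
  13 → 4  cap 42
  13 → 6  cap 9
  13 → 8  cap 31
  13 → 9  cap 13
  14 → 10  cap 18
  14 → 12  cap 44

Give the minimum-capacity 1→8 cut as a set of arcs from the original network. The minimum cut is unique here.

augment #1: 1→2→8 push 17
augment #2: 1→7→8 push 3
augment #3: 1→7→13→8 push 27
augment #4: 1→11→0→9→2→8 push 14
augment #5: 1→11→14→10→13→8 push 4
max flow = 65; residual-reachable set from 1 gives S-side
cut edges (S→T): {(1,2), (7,8), (9,2), (13,8)} total cap 65

Min-cut arcs: {(1,2), (7,8), (9,2), (13,8)} (total capacity 65)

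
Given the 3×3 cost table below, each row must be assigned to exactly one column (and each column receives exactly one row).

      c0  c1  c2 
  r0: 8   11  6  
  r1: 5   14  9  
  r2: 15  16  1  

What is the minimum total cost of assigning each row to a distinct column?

optimal assignment: row0→col1 (cost 11), row1→col0 (cost 5), row2→col2 (cost 1)
total = 11 + 5 + 1 = 17

Minimum assignment cost: 17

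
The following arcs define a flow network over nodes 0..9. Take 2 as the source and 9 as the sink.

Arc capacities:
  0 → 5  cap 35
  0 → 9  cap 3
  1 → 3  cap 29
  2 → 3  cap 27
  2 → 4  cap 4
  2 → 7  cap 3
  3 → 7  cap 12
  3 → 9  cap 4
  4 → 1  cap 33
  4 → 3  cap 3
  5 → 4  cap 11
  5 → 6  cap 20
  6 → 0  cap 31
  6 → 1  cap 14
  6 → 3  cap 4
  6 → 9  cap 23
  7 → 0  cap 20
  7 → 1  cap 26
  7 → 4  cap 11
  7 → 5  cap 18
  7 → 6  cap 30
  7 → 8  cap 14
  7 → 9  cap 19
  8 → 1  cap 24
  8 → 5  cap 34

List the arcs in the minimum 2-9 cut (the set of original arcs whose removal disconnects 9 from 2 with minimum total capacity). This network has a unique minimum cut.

augment #1: 2→3→9 push 4
augment #2: 2→7→9 push 3
augment #3: 2→3→7→9 push 12
max flow = 19; residual-reachable set from 2 gives S-side
cut edges (S→T): {(2,7), (3,7), (3,9)} total cap 19

Min-cut arcs: {(2,7), (3,7), (3,9)} (total capacity 19)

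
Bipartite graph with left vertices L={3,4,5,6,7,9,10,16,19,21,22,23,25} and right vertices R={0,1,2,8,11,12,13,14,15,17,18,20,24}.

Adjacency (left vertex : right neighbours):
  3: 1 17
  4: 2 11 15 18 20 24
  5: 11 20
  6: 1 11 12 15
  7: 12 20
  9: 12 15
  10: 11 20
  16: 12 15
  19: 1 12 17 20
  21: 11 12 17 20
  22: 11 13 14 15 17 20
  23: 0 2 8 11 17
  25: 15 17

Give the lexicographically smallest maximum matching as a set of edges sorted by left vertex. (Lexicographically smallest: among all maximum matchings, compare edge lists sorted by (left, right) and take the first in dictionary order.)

|M| = 9 (so the lex-smallest maximum matching has 9 edges)
process left vertices in ascending order; for each, take the smallest-labelled available neighbour that still permits 9 edges overall, or leave it unmatched if none does
lex-smallest matching: {3-1, 4-2, 5-11, 6-12, 7-20, 9-15, 19-17, 22-13, 23-0}

Lex-smallest maximum matching: {(3,1), (4,2), (5,11), (6,12), (7,20), (9,15), (19,17), (22,13), (23,0)}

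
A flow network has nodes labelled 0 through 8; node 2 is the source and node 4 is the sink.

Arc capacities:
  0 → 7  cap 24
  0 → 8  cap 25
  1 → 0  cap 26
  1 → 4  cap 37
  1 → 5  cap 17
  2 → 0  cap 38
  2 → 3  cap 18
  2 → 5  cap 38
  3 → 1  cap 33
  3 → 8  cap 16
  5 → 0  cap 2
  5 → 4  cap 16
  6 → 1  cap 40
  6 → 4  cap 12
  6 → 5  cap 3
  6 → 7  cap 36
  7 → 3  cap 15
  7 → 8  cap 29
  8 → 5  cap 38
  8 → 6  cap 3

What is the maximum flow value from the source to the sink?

Maximum flow value: 52

augment #1: 2→5→4 bottleneck 16, total now 16
augment #2: 2→3→1→4 bottleneck 18, total now 34
augment #3: 2→0→8→6→4 bottleneck 3, total now 37
augment #4: 2→0→7→3→1→4 bottleneck 15, total now 52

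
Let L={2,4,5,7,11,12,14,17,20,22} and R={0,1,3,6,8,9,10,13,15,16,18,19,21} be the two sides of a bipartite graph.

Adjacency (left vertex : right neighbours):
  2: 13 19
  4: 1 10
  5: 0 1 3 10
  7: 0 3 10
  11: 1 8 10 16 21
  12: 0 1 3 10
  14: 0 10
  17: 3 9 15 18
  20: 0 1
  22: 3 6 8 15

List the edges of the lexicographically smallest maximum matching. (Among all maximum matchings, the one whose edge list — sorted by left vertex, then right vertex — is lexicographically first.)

Lex-smallest maximum matching: {(2,13), (4,1), (5,0), (7,3), (11,8), (12,10), (17,9), (22,6)}

|M| = 8 (so the lex-smallest maximum matching has 8 edges)
process left vertices in ascending order; for each, take the smallest-labelled available neighbour that still permits 8 edges overall, or leave it unmatched if none does
lex-smallest matching: {2-13, 4-1, 5-0, 7-3, 11-8, 12-10, 17-9, 22-6}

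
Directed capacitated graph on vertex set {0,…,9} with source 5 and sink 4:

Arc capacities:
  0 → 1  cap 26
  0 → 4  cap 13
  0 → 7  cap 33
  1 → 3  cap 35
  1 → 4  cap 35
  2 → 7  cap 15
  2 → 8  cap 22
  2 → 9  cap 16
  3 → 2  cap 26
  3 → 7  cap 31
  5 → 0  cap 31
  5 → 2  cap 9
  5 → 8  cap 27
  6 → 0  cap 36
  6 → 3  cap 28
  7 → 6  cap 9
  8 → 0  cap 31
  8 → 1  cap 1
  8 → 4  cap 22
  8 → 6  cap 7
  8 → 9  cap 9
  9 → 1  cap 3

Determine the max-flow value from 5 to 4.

augment #1: 5→0→4 bottleneck 13, total now 13
augment #2: 5→8→4 bottleneck 22, total now 35
augment #3: 5→0→1→4 bottleneck 18, total now 53
augment #4: 5→8→1→4 bottleneck 1, total now 54
augment #5: 5→2→9→1→4 bottleneck 3, total now 57
augment #6: 5→8→0→1→4 bottleneck 4, total now 61
augment #7: 5→2→8→0→1→4 bottleneck 4, total now 65

Maximum flow value: 65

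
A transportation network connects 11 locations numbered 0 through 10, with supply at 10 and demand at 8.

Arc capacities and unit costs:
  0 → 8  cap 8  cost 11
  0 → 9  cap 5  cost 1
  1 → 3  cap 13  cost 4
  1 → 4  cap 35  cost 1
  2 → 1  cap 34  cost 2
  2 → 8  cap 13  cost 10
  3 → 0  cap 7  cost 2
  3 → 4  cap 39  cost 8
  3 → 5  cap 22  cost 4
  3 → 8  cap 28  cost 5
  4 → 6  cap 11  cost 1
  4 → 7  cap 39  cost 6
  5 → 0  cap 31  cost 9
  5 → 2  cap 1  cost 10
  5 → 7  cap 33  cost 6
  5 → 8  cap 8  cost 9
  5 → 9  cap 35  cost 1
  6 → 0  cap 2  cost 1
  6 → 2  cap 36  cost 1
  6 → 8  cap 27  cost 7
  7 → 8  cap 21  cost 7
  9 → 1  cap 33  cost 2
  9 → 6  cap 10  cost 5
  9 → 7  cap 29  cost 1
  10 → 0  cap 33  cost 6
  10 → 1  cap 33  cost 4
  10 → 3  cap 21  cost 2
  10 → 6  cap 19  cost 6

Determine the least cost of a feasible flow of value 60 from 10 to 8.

Minimum cost for 60 units: 664

shortest-cost path #1: 10→3→8 push 21 @ unit cost 7 (adds 147)
shortest-cost path #2: 10→1→3→8 push 7 @ unit cost 13 (adds 91)
shortest-cost path #3: 10→6→8 push 19 @ unit cost 13 (adds 247)
shortest-cost path #4: 10→1→4→6→8 push 8 @ unit cost 13 (adds 104)
shortest-cost path #5: 10→0→9→7→8 push 5 @ unit cost 15 (adds 75)
total cost = 664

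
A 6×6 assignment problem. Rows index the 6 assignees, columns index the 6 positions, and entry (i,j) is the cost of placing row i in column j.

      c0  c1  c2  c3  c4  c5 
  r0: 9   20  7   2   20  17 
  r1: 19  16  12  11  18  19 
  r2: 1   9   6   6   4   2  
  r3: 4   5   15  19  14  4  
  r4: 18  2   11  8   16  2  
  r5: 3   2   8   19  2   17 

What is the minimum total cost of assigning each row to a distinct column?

Minimum assignment cost: 23

optimal assignment: row0→col3 (cost 2), row1→col2 (cost 12), row2→col0 (cost 1), row3→col5 (cost 4), row4→col1 (cost 2), row5→col4 (cost 2)
total = 2 + 12 + 1 + 4 + 2 + 2 = 23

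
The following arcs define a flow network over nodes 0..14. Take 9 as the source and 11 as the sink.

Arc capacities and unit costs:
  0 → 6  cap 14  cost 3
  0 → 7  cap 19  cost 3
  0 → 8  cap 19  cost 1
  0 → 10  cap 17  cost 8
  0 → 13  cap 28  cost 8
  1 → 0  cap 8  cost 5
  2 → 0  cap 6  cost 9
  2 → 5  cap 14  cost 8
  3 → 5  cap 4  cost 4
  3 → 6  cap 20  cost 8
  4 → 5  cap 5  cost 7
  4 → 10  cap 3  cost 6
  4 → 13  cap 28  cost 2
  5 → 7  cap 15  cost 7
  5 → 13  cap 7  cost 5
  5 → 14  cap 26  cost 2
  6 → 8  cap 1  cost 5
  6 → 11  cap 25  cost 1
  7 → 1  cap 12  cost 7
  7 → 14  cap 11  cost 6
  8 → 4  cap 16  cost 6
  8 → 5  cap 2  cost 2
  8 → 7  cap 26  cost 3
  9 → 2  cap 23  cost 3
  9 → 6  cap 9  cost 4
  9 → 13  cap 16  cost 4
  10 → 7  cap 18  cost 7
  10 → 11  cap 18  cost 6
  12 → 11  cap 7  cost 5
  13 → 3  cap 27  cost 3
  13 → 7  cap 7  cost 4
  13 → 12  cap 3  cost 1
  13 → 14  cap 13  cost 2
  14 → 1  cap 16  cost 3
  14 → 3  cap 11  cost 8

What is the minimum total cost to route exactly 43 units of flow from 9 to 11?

Minimum cost for 43 units: 853

shortest-cost path #1: 9→6→11 push 9 @ unit cost 5 (adds 45)
shortest-cost path #2: 9→13→12→11 push 3 @ unit cost 10 (adds 30)
shortest-cost path #3: 9→13→3→6→11 push 13 @ unit cost 16 (adds 208)
shortest-cost path #4: 9→2→0→6→11 push 3 @ unit cost 16 (adds 48)
shortest-cost path #5: 9→2→0→10→11 push 3 @ unit cost 26 (adds 78)
shortest-cost path #6: 9→2→5→14→1→0→10→11 push 8 @ unit cost 35 (adds 280)
shortest-cost path #7: 9→2→5→13→3→6→0→10→11 push 3 @ unit cost 38 (adds 114)
shortest-cost path #8: 9→2→5→13→3→6→8→4→10→11 push 1 @ unit cost 50 (adds 50)
total cost = 853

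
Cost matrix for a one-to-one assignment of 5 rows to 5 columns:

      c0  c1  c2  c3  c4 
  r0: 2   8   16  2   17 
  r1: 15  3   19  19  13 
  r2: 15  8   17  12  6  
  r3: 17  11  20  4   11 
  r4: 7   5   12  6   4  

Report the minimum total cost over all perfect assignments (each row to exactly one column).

Minimum assignment cost: 27

optimal assignment: row0→col0 (cost 2), row1→col1 (cost 3), row2→col4 (cost 6), row3→col3 (cost 4), row4→col2 (cost 12)
total = 2 + 3 + 6 + 4 + 12 = 27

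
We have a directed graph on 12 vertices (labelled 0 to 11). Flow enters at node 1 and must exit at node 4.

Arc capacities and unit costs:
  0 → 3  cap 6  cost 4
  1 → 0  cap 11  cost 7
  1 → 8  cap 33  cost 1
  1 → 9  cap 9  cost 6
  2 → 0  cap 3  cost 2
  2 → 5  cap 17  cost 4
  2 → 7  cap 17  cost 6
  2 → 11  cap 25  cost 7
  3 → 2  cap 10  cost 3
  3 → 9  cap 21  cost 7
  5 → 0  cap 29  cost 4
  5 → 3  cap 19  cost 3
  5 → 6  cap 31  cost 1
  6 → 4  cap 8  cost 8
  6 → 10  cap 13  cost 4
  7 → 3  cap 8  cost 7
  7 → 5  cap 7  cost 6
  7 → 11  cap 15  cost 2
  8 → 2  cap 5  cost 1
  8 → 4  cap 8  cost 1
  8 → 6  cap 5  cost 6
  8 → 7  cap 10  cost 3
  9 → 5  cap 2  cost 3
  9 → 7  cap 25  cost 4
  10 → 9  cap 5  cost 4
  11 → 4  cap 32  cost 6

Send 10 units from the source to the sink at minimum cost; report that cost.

Minimum cost for 10 units: 40

shortest-cost path #1: 1→8→4 push 8 @ unit cost 2 (adds 16)
shortest-cost path #2: 1→8→7→11→4 push 2 @ unit cost 12 (adds 24)
total cost = 40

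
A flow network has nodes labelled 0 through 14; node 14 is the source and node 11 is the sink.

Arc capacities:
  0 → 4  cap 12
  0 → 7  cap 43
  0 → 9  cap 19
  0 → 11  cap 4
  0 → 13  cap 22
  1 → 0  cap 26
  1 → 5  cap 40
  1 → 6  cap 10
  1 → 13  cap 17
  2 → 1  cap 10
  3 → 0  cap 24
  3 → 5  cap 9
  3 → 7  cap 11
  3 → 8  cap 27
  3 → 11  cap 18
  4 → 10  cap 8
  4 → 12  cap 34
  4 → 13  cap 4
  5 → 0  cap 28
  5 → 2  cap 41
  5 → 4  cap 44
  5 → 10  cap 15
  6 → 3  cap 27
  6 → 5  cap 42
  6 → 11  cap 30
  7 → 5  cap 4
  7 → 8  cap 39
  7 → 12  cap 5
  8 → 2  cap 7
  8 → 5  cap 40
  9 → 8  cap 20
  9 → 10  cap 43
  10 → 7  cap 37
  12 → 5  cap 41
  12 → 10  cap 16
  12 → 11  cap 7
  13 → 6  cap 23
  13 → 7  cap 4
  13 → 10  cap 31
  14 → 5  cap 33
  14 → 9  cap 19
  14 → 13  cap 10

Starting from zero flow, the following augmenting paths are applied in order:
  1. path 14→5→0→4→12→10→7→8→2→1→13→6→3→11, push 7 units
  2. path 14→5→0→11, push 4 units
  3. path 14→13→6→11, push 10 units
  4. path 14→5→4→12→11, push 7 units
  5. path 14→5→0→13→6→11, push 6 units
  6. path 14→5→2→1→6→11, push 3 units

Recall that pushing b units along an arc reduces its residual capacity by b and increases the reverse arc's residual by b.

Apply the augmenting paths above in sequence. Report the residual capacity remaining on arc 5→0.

Residual capacity of (5,0): 11

after path 1 (14→5→0→4→12→10→7→8→2→1→13→6→3→11, push 7): res(5,0)=21
after path 2 (14→5→0→11, push 4): res(5,0)=17
after path 3 (14→13→6→11, push 10): res(5,0)=17
after path 4 (14→5→4→12→11, push 7): res(5,0)=17
after path 5 (14→5→0→13→6→11, push 6): res(5,0)=11
after path 6 (14→5→2→1→6→11, push 3): res(5,0)=11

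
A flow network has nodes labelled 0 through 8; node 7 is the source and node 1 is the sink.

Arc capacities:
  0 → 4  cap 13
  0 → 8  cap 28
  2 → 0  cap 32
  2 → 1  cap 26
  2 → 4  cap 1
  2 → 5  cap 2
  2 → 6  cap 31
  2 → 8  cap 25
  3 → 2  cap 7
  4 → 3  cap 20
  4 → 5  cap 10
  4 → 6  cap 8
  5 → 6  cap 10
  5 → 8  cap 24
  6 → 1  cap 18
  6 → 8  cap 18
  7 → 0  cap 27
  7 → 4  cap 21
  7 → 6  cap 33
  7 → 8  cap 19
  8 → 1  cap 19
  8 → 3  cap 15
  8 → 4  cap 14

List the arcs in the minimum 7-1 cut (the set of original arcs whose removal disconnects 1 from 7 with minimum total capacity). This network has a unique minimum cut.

Min-cut arcs: {(3,2), (6,1), (8,1)} (total capacity 44)

augment #1: 7→6→1 push 18
augment #2: 7→8→1 push 19
augment #3: 7→4→3→2→1 push 7
max flow = 44; residual-reachable set from 7 gives S-side
cut edges (S→T): {(3,2), (6,1), (8,1)} total cap 44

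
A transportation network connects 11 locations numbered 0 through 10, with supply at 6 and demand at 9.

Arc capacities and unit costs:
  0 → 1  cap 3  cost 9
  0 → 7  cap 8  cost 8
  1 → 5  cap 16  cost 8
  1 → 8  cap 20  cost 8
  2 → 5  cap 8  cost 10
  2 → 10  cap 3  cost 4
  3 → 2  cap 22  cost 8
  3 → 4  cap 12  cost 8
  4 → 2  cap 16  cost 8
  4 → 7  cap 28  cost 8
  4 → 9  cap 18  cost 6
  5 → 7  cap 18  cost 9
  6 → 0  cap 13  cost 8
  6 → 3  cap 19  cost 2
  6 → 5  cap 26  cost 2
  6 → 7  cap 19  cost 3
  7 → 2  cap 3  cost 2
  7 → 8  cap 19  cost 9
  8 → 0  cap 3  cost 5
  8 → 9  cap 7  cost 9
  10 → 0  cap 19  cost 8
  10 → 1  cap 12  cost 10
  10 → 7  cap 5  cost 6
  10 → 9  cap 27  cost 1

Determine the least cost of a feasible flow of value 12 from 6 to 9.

shortest-cost path #1: 6→7→2→10→9 push 3 @ unit cost 10 (adds 30)
shortest-cost path #2: 6→3→4→9 push 9 @ unit cost 16 (adds 144)
total cost = 174

Minimum cost for 12 units: 174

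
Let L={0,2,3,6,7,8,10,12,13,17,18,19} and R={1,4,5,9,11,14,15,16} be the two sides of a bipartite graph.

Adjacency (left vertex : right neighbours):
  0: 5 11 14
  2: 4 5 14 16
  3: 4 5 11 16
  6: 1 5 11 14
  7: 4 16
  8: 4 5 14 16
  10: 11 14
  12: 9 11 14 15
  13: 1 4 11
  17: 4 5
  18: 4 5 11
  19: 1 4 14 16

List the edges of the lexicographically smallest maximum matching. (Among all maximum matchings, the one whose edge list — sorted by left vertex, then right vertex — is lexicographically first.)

|M| = 7 (so the lex-smallest maximum matching has 7 edges)
process left vertices in ascending order; for each, take the smallest-labelled available neighbour that still permits 7 edges overall, or leave it unmatched if none does
lex-smallest matching: {0-5, 2-4, 3-11, 6-1, 7-16, 8-14, 12-9}

Lex-smallest maximum matching: {(0,5), (2,4), (3,11), (6,1), (7,16), (8,14), (12,9)}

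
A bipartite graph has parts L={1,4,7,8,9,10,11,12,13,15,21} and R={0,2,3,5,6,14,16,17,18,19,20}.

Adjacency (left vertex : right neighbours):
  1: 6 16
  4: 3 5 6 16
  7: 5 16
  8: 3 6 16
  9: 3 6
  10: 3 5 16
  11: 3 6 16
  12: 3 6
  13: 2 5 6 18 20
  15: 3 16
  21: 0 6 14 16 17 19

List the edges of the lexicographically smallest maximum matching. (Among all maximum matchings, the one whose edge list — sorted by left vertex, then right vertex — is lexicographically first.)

Lex-smallest maximum matching: {(1,6), (4,3), (7,5), (8,16), (13,2), (21,0)}

|M| = 6 (so the lex-smallest maximum matching has 6 edges)
process left vertices in ascending order; for each, take the smallest-labelled available neighbour that still permits 6 edges overall, or leave it unmatched if none does
lex-smallest matching: {1-6, 4-3, 7-5, 8-16, 13-2, 21-0}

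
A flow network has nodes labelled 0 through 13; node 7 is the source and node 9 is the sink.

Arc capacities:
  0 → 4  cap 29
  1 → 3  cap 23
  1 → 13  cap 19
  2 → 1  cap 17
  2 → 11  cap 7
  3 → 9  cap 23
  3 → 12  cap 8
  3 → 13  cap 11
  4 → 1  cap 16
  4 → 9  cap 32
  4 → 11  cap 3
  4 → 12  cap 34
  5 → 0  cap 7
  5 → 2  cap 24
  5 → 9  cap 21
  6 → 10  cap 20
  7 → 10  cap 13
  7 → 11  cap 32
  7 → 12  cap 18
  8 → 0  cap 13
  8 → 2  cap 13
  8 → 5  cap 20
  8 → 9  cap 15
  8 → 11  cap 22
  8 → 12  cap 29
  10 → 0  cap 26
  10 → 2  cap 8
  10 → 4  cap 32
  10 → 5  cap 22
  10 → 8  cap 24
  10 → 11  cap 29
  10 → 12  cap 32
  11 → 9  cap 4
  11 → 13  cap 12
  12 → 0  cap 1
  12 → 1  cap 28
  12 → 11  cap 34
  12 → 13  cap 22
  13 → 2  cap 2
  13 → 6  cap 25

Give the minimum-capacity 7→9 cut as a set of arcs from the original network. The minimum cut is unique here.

Min-cut arcs: {(7,10), (7,12), (11,9), (11,13)} (total capacity 47)

augment #1: 7→11→9 push 4
augment #2: 7→10→4→9 push 13
augment #3: 7→12→0→4→9 push 1
augment #4: 7→12→1→3→9 push 17
augment #5: 7→11→13→2→1→3→9 push 2
augment #6: 7→11→13→6→10→4→9 push 10
max flow = 47; residual-reachable set from 7 gives S-side
cut edges (S→T): {(7,10), (7,12), (11,9), (11,13)} total cap 47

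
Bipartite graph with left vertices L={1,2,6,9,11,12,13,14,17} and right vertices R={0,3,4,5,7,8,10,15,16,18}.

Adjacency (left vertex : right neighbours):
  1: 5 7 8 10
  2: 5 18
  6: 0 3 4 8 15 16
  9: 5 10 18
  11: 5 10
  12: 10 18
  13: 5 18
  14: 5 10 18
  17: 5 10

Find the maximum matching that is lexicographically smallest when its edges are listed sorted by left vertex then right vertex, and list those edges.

|M| = 5 (so the lex-smallest maximum matching has 5 edges)
process left vertices in ascending order; for each, take the smallest-labelled available neighbour that still permits 5 edges overall, or leave it unmatched if none does
lex-smallest matching: {1-7, 2-5, 6-0, 9-10, 12-18}

Lex-smallest maximum matching: {(1,7), (2,5), (6,0), (9,10), (12,18)}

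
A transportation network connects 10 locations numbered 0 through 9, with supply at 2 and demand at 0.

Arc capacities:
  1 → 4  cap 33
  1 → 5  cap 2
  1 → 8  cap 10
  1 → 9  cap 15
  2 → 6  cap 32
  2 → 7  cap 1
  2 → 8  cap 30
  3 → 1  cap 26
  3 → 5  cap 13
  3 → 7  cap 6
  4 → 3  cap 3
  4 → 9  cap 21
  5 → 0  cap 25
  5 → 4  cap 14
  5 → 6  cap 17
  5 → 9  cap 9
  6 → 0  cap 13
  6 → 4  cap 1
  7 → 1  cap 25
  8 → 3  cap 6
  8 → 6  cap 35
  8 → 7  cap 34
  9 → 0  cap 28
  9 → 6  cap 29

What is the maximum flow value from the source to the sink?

augment #1: 2→6→0 bottleneck 13, total now 13
augment #2: 2→6→4→9→0 bottleneck 1, total now 14
augment #3: 2→7→1→5→0 bottleneck 1, total now 15
augment #4: 2→8→3→5→0 bottleneck 6, total now 21
augment #5: 2→8→7→1→5→0 bottleneck 1, total now 22
augment #6: 2→8→7→1→9→0 bottleneck 15, total now 37
augment #7: 2→8→7→1→4→9→0 bottleneck 8, total now 45

Maximum flow value: 45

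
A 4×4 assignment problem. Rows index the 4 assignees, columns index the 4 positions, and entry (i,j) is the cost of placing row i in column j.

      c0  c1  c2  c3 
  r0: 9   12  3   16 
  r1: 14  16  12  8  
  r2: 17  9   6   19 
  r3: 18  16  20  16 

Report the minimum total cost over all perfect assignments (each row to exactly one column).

Minimum assignment cost: 38

optimal assignment: row0→col2 (cost 3), row1→col3 (cost 8), row2→col1 (cost 9), row3→col0 (cost 18)
total = 3 + 8 + 9 + 18 = 38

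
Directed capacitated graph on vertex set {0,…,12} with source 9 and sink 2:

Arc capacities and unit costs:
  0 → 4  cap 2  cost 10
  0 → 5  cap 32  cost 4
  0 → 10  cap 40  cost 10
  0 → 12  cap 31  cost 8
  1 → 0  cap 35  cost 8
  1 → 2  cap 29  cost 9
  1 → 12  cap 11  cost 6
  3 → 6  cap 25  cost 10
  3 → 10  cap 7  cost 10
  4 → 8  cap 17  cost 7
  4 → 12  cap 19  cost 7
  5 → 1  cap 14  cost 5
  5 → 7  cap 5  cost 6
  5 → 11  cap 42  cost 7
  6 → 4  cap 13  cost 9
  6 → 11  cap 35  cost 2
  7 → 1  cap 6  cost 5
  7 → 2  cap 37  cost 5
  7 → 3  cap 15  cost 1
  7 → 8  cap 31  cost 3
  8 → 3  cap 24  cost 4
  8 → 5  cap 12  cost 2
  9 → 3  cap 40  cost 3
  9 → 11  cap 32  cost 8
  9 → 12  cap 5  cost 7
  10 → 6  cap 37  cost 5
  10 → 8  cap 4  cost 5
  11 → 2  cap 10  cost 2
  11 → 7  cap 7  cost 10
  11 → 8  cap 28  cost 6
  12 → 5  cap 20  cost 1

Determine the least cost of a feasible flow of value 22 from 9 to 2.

Minimum cost for 22 units: 356

shortest-cost path #1: 9→11→2 push 10 @ unit cost 10 (adds 100)
shortest-cost path #2: 9→12→5→7→2 push 5 @ unit cost 19 (adds 95)
shortest-cost path #3: 9→11→7→2 push 7 @ unit cost 23 (adds 161)
total cost = 356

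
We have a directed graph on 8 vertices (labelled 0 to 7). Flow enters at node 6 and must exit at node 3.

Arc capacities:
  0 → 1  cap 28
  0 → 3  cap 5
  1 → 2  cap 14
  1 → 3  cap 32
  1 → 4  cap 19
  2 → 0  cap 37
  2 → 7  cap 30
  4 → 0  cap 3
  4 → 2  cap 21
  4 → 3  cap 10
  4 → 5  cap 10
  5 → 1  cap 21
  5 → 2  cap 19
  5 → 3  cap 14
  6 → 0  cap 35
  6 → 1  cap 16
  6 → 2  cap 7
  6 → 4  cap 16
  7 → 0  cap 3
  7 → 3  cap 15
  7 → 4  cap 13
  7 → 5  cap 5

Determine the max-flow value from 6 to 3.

Maximum flow value: 72

augment #1: 6→0→3 bottleneck 5, total now 5
augment #2: 6→1→3 bottleneck 16, total now 21
augment #3: 6→4→3 bottleneck 10, total now 31
augment #4: 6→0→1→3 bottleneck 16, total now 47
augment #5: 6→2→7→3 bottleneck 7, total now 54
augment #6: 6→4→5→3 bottleneck 6, total now 60
augment #7: 6→0→1→2→7→3 bottleneck 8, total now 68
augment #8: 6→0→1→4→5→3 bottleneck 4, total now 72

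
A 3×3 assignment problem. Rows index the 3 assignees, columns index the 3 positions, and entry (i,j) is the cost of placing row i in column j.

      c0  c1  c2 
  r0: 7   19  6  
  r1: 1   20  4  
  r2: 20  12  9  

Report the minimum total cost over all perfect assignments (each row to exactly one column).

Minimum assignment cost: 19

optimal assignment: row0→col2 (cost 6), row1→col0 (cost 1), row2→col1 (cost 12)
total = 6 + 1 + 12 = 19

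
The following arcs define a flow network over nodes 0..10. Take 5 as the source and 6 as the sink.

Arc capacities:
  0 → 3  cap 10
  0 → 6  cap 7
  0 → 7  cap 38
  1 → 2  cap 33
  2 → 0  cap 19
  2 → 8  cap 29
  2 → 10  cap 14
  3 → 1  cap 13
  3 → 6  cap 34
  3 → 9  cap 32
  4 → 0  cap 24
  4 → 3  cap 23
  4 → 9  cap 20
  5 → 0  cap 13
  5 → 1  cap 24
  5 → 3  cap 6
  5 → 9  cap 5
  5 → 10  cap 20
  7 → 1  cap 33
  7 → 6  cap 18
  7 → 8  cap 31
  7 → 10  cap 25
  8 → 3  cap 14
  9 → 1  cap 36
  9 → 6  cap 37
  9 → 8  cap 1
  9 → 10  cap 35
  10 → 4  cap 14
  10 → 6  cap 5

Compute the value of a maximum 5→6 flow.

augment #1: 5→0→6 bottleneck 7, total now 7
augment #2: 5→3→6 bottleneck 6, total now 13
augment #3: 5→9→6 bottleneck 5, total now 18
augment #4: 5→10→6 bottleneck 5, total now 23
augment #5: 5→0→3→6 bottleneck 6, total now 29
augment #6: 5→10→4→3→6 bottleneck 14, total now 43
augment #7: 5→1→2→0→3→6 bottleneck 4, total now 47
augment #8: 5→1→2→0→7→6 bottleneck 15, total now 62
augment #9: 5→1→2→8→3→6 bottleneck 4, total now 66
augment #10: 5→1→2→8→3→9→6 bottleneck 1, total now 67

Maximum flow value: 67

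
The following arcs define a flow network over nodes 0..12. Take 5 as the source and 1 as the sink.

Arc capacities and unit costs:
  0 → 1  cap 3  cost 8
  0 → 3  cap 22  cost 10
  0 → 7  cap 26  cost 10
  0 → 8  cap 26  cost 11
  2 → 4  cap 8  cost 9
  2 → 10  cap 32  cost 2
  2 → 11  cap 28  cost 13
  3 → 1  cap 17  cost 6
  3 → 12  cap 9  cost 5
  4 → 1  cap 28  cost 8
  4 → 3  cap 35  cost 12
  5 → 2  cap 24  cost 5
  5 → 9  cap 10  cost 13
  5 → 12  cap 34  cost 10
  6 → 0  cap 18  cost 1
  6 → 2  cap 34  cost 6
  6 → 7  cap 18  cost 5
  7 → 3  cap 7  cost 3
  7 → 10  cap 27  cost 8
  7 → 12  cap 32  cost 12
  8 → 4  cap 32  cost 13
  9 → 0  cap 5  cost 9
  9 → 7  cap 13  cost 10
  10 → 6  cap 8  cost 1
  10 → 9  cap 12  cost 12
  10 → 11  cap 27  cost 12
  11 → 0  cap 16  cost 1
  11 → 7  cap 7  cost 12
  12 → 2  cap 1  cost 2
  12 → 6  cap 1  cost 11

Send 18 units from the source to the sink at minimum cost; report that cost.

Minimum cost for 18 units: 401

shortest-cost path #1: 5→2→10→6→0→1 push 3 @ unit cost 17 (adds 51)
shortest-cost path #2: 5→2→4→1 push 8 @ unit cost 22 (adds 176)
shortest-cost path #3: 5→2→10→6→7→3→1 push 5 @ unit cost 22 (adds 110)
shortest-cost path #4: 5→9→7→3→1 push 2 @ unit cost 32 (adds 64)
total cost = 401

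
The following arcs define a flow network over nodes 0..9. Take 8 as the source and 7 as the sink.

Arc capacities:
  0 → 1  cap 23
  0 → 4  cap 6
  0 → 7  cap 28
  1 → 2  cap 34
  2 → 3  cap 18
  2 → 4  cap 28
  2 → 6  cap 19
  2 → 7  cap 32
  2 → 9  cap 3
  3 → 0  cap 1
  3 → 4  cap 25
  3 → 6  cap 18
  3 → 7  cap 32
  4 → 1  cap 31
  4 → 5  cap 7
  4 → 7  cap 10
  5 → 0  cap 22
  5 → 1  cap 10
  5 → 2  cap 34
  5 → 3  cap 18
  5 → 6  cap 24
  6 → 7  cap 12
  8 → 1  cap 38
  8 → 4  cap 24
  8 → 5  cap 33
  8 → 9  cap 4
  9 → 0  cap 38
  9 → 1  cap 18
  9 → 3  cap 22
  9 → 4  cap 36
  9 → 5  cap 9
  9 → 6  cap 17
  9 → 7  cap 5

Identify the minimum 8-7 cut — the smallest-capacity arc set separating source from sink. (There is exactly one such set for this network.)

Min-cut arcs: {(1,2), (4,5), (4,7), (8,5), (8,9)} (total capacity 88)

augment #1: 8→4→7 push 10
augment #2: 8→9→7 push 4
augment #3: 8→1→2→7 push 32
augment #4: 8→5→0→7 push 22
augment #5: 8→5→3→7 push 11
augment #6: 8→1→2→3→7 push 2
augment #7: 8→4→5→3→7 push 7
max flow = 88; residual-reachable set from 8 gives S-side
cut edges (S→T): {(1,2), (4,5), (4,7), (8,5), (8,9)} total cap 88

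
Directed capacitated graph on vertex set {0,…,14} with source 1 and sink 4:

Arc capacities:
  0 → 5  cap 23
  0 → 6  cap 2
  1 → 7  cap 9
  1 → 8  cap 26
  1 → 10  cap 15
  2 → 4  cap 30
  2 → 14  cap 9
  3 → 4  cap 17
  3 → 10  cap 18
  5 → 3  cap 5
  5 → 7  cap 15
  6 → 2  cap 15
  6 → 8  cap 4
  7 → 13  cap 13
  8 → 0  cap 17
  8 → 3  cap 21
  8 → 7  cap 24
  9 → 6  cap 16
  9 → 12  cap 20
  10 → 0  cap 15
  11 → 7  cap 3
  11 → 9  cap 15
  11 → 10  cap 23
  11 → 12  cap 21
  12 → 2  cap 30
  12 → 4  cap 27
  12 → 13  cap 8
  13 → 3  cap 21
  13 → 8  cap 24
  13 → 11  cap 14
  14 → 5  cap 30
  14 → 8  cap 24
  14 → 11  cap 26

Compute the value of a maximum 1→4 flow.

augment #1: 1→8→3→4 bottleneck 17, total now 17
augment #2: 1→7→13→11→12→4 bottleneck 9, total now 26
augment #3: 1→8→0→6→2→4 bottleneck 2, total now 28
augment #4: 1→8→7→13→11→12→4 bottleneck 4, total now 32

Maximum flow value: 32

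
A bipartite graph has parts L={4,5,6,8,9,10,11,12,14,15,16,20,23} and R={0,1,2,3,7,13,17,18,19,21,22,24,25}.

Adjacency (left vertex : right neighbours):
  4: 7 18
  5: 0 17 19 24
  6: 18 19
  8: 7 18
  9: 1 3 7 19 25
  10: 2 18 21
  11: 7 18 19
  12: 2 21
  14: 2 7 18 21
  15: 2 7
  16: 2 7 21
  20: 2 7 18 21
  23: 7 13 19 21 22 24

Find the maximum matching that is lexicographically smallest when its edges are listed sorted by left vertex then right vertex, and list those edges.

|M| = 8 (so the lex-smallest maximum matching has 8 edges)
process left vertices in ascending order; for each, take the smallest-labelled available neighbour that still permits 8 edges overall, or leave it unmatched if none does
lex-smallest matching: {4-7, 5-0, 6-18, 9-1, 10-2, 11-19, 12-21, 23-13}

Lex-smallest maximum matching: {(4,7), (5,0), (6,18), (9,1), (10,2), (11,19), (12,21), (23,13)}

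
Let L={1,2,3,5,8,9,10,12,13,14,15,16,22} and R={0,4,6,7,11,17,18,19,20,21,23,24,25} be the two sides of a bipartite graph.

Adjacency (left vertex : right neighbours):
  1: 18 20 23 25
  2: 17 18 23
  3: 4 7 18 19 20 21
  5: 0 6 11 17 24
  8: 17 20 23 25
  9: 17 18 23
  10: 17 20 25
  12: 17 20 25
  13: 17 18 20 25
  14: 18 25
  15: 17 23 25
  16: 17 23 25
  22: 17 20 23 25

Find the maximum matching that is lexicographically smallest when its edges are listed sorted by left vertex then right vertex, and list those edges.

|M| = 7 (so the lex-smallest maximum matching has 7 edges)
process left vertices in ascending order; for each, take the smallest-labelled available neighbour that still permits 7 edges overall, or leave it unmatched if none does
lex-smallest matching: {1-18, 2-17, 3-4, 5-0, 8-20, 9-23, 10-25}

Lex-smallest maximum matching: {(1,18), (2,17), (3,4), (5,0), (8,20), (9,23), (10,25)}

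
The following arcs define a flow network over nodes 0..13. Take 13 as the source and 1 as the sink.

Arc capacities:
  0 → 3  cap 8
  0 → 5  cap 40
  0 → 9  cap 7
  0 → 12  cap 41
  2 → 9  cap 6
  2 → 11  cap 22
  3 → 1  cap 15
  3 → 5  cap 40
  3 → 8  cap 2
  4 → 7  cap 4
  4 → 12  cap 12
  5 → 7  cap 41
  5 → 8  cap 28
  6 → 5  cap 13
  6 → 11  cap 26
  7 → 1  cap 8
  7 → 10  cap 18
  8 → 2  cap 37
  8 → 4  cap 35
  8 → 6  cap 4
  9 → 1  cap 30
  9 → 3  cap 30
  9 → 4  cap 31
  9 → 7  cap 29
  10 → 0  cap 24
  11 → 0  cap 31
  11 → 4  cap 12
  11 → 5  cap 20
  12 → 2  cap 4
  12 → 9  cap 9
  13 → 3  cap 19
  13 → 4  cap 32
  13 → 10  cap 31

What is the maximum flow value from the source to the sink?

Maximum flow value: 45

augment #1: 13→3→1 bottleneck 15, total now 15
augment #2: 13→4→7→1 bottleneck 4, total now 19
augment #3: 13→3→5→7→1 bottleneck 4, total now 23
augment #4: 13→4→12→9→1 bottleneck 9, total now 32
augment #5: 13→10→0→9→1 bottleneck 7, total now 39
augment #6: 13→4→12→2→9→1 bottleneck 3, total now 42
augment #7: 13→10→0→12→2→9→1 bottleneck 1, total now 43
augment #8: 13→10→0→3→8→2→9→1 bottleneck 2, total now 45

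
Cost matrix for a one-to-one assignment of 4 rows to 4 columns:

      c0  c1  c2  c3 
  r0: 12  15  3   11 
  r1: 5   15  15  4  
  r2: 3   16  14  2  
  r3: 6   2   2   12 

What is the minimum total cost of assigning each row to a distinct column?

one of 2 optimal assignments: row0→col2 (cost 3), row1→col0 (cost 5), row2→col3 (cost 2), row3→col1 (cost 2)
total = 3 + 5 + 2 + 2 = 12

Minimum assignment cost: 12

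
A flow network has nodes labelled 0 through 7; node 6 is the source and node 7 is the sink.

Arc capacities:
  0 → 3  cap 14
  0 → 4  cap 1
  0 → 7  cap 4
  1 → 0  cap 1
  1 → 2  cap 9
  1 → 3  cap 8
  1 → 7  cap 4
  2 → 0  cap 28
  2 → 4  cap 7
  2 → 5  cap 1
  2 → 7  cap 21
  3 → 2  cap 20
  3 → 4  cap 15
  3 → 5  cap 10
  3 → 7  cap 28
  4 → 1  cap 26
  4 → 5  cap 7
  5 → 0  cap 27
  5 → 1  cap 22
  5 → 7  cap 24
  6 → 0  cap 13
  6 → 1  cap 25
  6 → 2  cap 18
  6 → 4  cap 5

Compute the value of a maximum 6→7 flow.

augment #1: 6→0→7 bottleneck 4, total now 4
augment #2: 6→1→7 bottleneck 4, total now 8
augment #3: 6→2→7 bottleneck 18, total now 26
augment #4: 6→0→3→7 bottleneck 9, total now 35
augment #5: 6→1→2→7 bottleneck 3, total now 38
augment #6: 6→1→3→7 bottleneck 8, total now 46
augment #7: 6→4→5→7 bottleneck 5, total now 51
augment #8: 6→1→0→3→7 bottleneck 1, total now 52
augment #9: 6→1→2→5→7 bottleneck 1, total now 53
augment #10: 6→1→2→0→3→7 bottleneck 4, total now 57
augment #11: 6→1→2→4→5→7 bottleneck 1, total now 58

Maximum flow value: 58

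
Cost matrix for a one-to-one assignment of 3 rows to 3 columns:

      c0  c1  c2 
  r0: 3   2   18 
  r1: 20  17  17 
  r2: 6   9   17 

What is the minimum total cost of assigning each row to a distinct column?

optimal assignment: row0→col1 (cost 2), row1→col2 (cost 17), row2→col0 (cost 6)
total = 2 + 17 + 6 = 25

Minimum assignment cost: 25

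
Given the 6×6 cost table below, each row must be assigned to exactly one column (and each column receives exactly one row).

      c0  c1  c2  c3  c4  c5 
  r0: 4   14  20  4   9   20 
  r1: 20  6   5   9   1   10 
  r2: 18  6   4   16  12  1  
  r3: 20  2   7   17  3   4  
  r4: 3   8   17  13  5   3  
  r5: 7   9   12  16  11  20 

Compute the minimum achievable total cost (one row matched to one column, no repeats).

Minimum assignment cost: 21

optimal assignment: row0→col3 (cost 4), row1→col4 (cost 1), row2→col2 (cost 4), row3→col1 (cost 2), row4→col5 (cost 3), row5→col0 (cost 7)
total = 4 + 1 + 4 + 2 + 3 + 7 = 21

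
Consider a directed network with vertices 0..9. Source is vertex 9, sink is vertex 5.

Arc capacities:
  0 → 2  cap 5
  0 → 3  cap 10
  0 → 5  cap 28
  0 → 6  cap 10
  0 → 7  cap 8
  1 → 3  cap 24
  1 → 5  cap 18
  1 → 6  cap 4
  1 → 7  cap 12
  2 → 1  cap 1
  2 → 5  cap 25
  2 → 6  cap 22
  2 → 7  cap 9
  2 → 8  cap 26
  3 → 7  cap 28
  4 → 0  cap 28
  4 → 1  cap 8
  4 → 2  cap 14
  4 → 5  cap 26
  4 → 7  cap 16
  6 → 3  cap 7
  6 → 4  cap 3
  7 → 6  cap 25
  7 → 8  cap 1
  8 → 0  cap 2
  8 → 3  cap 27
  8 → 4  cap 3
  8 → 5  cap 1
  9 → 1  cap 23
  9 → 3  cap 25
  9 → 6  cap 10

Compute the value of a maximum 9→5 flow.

augment #1: 9→1→5 bottleneck 18, total now 18
augment #2: 9→6→4→5 bottleneck 3, total now 21
augment #3: 9→1→7→8→5 bottleneck 1, total now 22

Maximum flow value: 22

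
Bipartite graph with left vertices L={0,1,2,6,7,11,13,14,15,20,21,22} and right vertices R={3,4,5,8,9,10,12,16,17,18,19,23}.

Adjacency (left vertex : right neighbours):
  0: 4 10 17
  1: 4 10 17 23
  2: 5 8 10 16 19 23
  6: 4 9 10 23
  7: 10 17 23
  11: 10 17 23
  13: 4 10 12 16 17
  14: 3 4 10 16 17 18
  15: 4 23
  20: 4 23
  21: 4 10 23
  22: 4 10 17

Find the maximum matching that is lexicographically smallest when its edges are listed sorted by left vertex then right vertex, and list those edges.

Lex-smallest maximum matching: {(0,4), (1,10), (2,5), (6,9), (7,17), (11,23), (13,12), (14,3)}

|M| = 8 (so the lex-smallest maximum matching has 8 edges)
process left vertices in ascending order; for each, take the smallest-labelled available neighbour that still permits 8 edges overall, or leave it unmatched if none does
lex-smallest matching: {0-4, 1-10, 2-5, 6-9, 7-17, 11-23, 13-12, 14-3}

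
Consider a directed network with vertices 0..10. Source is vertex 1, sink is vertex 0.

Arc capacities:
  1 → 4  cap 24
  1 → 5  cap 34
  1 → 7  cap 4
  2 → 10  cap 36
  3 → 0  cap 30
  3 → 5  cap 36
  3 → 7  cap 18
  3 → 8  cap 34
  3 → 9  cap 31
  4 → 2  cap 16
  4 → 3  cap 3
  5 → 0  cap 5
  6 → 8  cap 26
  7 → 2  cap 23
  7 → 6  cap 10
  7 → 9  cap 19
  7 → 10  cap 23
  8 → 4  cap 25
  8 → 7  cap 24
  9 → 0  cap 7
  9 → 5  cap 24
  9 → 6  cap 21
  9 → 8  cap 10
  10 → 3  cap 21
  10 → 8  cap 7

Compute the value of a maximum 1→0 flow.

augment #1: 1→5→0 bottleneck 5, total now 5
augment #2: 1→4→3→0 bottleneck 3, total now 8
augment #3: 1→7→9→0 bottleneck 4, total now 12
augment #4: 1→4→2→10→3→0 bottleneck 16, total now 28

Maximum flow value: 28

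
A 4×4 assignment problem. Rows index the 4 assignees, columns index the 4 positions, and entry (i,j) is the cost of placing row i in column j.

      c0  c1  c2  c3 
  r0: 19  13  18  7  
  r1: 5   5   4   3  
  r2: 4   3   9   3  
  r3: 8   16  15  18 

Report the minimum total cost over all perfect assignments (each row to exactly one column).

optimal assignment: row0→col3 (cost 7), row1→col2 (cost 4), row2→col1 (cost 3), row3→col0 (cost 8)
total = 7 + 4 + 3 + 8 = 22

Minimum assignment cost: 22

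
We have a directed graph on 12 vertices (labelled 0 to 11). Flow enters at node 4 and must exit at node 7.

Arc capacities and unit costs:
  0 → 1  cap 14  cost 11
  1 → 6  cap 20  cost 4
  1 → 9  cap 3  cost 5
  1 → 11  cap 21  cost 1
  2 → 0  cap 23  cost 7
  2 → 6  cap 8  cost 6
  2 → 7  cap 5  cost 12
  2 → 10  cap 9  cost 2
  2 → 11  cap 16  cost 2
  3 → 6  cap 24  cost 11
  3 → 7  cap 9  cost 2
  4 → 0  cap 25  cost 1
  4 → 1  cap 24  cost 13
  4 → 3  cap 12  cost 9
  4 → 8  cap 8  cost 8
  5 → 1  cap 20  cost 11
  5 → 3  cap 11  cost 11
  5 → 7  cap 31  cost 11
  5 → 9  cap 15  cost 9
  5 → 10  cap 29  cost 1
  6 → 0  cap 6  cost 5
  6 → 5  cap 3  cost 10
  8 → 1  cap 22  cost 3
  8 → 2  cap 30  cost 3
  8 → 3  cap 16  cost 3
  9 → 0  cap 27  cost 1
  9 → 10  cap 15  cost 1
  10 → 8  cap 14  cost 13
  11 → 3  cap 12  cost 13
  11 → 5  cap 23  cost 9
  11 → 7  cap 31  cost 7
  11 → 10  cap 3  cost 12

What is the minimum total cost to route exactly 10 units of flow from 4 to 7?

Minimum cost for 10 units: 118

shortest-cost path #1: 4→3→7 push 9 @ unit cost 11 (adds 99)
shortest-cost path #2: 4→8→1→11→7 push 1 @ unit cost 19 (adds 19)
total cost = 118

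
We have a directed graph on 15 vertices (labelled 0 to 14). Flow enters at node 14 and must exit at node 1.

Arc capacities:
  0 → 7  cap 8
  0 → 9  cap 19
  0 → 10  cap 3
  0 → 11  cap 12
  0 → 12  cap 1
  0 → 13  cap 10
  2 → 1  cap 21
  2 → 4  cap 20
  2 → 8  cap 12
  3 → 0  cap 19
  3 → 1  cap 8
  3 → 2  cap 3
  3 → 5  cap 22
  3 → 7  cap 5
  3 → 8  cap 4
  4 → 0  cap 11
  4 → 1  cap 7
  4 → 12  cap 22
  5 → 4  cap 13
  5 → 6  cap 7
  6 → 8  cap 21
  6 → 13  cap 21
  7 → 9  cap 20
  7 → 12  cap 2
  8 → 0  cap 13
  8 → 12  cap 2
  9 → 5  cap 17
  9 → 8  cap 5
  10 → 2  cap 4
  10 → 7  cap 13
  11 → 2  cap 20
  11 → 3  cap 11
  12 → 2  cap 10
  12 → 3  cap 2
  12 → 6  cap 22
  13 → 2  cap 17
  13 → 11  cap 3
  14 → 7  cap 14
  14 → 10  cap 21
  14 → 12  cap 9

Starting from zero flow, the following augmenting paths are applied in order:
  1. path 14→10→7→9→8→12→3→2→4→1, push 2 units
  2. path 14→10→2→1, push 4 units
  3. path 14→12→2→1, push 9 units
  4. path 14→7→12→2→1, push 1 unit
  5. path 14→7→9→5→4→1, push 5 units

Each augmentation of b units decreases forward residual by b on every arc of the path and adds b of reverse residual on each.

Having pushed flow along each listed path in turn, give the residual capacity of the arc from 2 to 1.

after path 1 (14→10→7→9→8→12→3→2→4→1, push 2): res(2,1)=21
after path 2 (14→10→2→1, push 4): res(2,1)=17
after path 3 (14→12→2→1, push 9): res(2,1)=8
after path 4 (14→7→12→2→1, push 1): res(2,1)=7
after path 5 (14→7→9→5→4→1, push 5): res(2,1)=7

Residual capacity of (2,1): 7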